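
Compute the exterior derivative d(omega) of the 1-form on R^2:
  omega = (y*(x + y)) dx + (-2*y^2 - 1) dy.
d(omega) = (-x - 2*y) dx ∧ dy

For a 1-form omega = sum_i f_i dx_i, the exterior derivative is
  d(omega) = sum_{i < j} (∂f_j/∂x_i - ∂f_i/∂x_j) dx_i ∧ dx_j.
  coefficient of dx ∧ dy: ∂f_2/∂x - ∂f_1/∂y = ∂(-2*y^2 - 1)/∂x - ∂(y*(x + y))/∂y = -x - 2*y
Assembling: d(omega) = (-x - 2*y) dx ∧ dy.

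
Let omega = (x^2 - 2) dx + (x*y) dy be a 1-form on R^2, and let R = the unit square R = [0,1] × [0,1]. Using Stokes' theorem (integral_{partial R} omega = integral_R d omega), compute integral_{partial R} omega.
integral_(partial R) omega = 1/2

Stokes: integral_partial_R omega = integral_R d omega with d omega = (∂Q/∂x - ∂P/∂y) dx ∧ dy.
  ∂Q/∂x = y
  ∂P/∂y = 0
  integrand = ∂Q/∂x - ∂P/∂y = y.
Integrating over R: integral_0^1 integral_0^1 (y) dx dy = 1/2.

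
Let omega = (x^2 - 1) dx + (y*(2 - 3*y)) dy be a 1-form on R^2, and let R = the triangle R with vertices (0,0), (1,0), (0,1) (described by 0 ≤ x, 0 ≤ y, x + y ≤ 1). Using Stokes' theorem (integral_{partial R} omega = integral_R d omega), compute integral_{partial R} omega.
integral_(partial R) omega = 0

Stokes: integral_partial_R omega = integral_R d omega with d omega = (∂Q/∂x - ∂P/∂y) dx ∧ dy.
  ∂Q/∂x = 0
  ∂P/∂y = 0
  integrand = ∂Q/∂x - ∂P/∂y = 0.
Integrating over R: integral_0^1 integral_0^{1-x} (0) dy dx = 0.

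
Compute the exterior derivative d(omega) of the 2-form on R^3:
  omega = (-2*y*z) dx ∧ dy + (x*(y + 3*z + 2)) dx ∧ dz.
d(omega) = (-x - 2*y) dx ∧ dy ∧ dz

For a 2-form omega = sum_{i<j} g_{ij} dx_i ∧ dx_j, the exterior derivative is
  d(omega) = sum_{i<j} d(g_{ij}) ∧ dx_i ∧ dx_j = sum_{i<j, k} (∂g_{ij}/∂x_k) dx_k ∧ dx_i ∧ dx_j.
Expand each term, using dx_k ∧ dx_i ∧ dx_j = sgn(permutation) dx_{(a)} ∧ dx_{(b)} ∧ dx_{(c)} with (a < b < c) sorted:
  d(-2*y*z) includes (∂/∂z)(-2*y*z) dz = (-2*y) dz, which multiplied by dx ∧ dy gives (-2*y) dx ∧ dy ∧ dz
  d(x*(y + 3*z + 2)) includes (∂/∂y)(x*(y + 3*z + 2)) dy = (x) dy, which multiplied by dx ∧ dz gives (-x) dx ∧ dy ∧ dz
Collecting like 3-forms: d(omega) = (-x - 2*y) dx ∧ dy ∧ dz.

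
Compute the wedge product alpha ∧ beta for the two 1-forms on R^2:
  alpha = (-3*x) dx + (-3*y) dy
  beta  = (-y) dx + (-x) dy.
alpha ∧ beta = (3*x^2 - 3*y^2) dx ∧ dy

Distribute the wedge, using dx_i ∧ dx_j = -dx_j ∧ dx_i and dx_i ∧ dx_i = 0. For each pair (i, j) with i < j, the coefficient of dx_i ∧ dx_j in alpha ∧ beta is (alpha_i * beta_j - alpha_j * beta_i). Collecting: alpha ∧ beta = (3*x^2 - 3*y^2) dx ∧ dy.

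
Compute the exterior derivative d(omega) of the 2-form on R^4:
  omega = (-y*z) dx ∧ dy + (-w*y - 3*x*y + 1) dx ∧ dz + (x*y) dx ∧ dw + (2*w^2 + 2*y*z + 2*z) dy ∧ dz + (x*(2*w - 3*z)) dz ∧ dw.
d(omega) = (w + 3*x - y) dx ∧ dy ∧ dz + (2*w - y - 3*z) dx ∧ dz ∧ dw + (-x) dx ∧ dy ∧ dw + (4*w) dy ∧ dz ∧ dw

For a 2-form omega = sum_{i<j} g_{ij} dx_i ∧ dx_j, the exterior derivative is
  d(omega) = sum_{i<j} d(g_{ij}) ∧ dx_i ∧ dx_j = sum_{i<j, k} (∂g_{ij}/∂x_k) dx_k ∧ dx_i ∧ dx_j.
Expand each term, using dx_k ∧ dx_i ∧ dx_j = sgn(permutation) dx_{(a)} ∧ dx_{(b)} ∧ dx_{(c)} with (a < b < c) sorted:
  d(-y*z) includes (∂/∂z)(-y*z) dz = (-y) dz, which multiplied by dx ∧ dy gives (-y) dx ∧ dy ∧ dz
  d(-w*y - 3*x*y + 1) includes (∂/∂y)(-w*y - 3*x*y + 1) dy = (-w - 3*x) dy, which multiplied by dx ∧ dz gives (w + 3*x) dx ∧ dy ∧ dz
  d(-w*y - 3*x*y + 1) includes (∂/∂w)(-w*y - 3*x*y + 1) dw = (-y) dw, which multiplied by dx ∧ dz gives (-y) dx ∧ dz ∧ dw
  d(x*y) includes (∂/∂y)(x*y) dy = (x) dy, which multiplied by dx ∧ dw gives (-x) dx ∧ dy ∧ dw
  d(2*w^2 + 2*y*z + 2*z) includes (∂/∂w)(2*w^2 + 2*y*z + 2*z) dw = (4*w) dw, which multiplied by dy ∧ dz gives (4*w) dy ∧ dz ∧ dw
  d(x*(2*w - 3*z)) includes (∂/∂x)(x*(2*w - 3*z)) dx = (2*w - 3*z) dx, which multiplied by dz ∧ dw gives (2*w - 3*z) dx ∧ dz ∧ dw
Collecting like 3-forms: d(omega) = (w + 3*x - y) dx ∧ dy ∧ dz + (2*w - y - 3*z) dx ∧ dz ∧ dw + (-x) dx ∧ dy ∧ dw + (4*w) dy ∧ dz ∧ dw.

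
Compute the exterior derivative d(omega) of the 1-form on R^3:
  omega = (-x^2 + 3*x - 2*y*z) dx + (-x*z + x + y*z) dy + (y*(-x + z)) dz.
d(omega) = (z + 1) dx ∧ dy + (y) dx ∧ dz + (-y + z) dy ∧ dz

For a 1-form omega = sum_i f_i dx_i, the exterior derivative is
  d(omega) = sum_{i < j} (∂f_j/∂x_i - ∂f_i/∂x_j) dx_i ∧ dx_j.
  coefficient of dx ∧ dy: ∂f_2/∂x - ∂f_1/∂y = ∂(-x*z + x + y*z)/∂x - ∂(-x^2 + 3*x - 2*y*z)/∂y = z + 1
  coefficient of dx ∧ dz: ∂f_3/∂x - ∂f_1/∂z = ∂(y*(-x + z))/∂x - ∂(-x^2 + 3*x - 2*y*z)/∂z = y
  coefficient of dy ∧ dz: ∂f_3/∂y - ∂f_2/∂z = ∂(y*(-x + z))/∂y - ∂(-x*z + x + y*z)/∂z = -y + z
Assembling: d(omega) = (z + 1) dx ∧ dy + (y) dx ∧ dz + (-y + z) dy ∧ dz.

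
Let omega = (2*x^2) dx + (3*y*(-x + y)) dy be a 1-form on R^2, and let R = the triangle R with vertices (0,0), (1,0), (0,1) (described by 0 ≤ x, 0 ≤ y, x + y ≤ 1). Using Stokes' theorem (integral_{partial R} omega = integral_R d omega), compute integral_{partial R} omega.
integral_(partial R) omega = -1/2

Stokes: integral_partial_R omega = integral_R d omega with d omega = (∂Q/∂x - ∂P/∂y) dx ∧ dy.
  ∂Q/∂x = -3*y
  ∂P/∂y = 0
  integrand = ∂Q/∂x - ∂P/∂y = -3*y.
Integrating over R: integral_0^1 integral_0^{1-x} (-3*y) dy dx = -1/2.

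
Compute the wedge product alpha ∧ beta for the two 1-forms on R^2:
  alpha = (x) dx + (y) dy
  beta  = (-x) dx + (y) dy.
alpha ∧ beta = (2*x*y) dx ∧ dy

Distribute the wedge, using dx_i ∧ dx_j = -dx_j ∧ dx_i and dx_i ∧ dx_i = 0. For each pair (i, j) with i < j, the coefficient of dx_i ∧ dx_j in alpha ∧ beta is (alpha_i * beta_j - alpha_j * beta_i). Collecting: alpha ∧ beta = (2*x*y) dx ∧ dy.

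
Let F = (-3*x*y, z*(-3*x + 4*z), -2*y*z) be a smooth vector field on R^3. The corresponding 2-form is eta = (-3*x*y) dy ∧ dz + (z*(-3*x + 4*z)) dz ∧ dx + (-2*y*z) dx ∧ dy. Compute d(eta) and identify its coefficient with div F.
d(eta) = (-5*y) dx ∧ dy ∧ dz; div F = -5*y

For a 2-form in R^3 of the form above, applying d gives a 3-form with coefficient ∂P/∂x + ∂Q/∂y + ∂R/∂z:
  ∂P/∂x = -3*y
  ∂Q/∂y = 0
  ∂R/∂z = -2*y
Sum = -5*y, which is exactly div F.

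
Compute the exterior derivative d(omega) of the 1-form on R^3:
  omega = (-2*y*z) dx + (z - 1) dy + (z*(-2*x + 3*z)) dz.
d(omega) = (2*z) dx ∧ dy + (2*y - 2*z) dx ∧ dz + (-1) dy ∧ dz

For a 1-form omega = sum_i f_i dx_i, the exterior derivative is
  d(omega) = sum_{i < j} (∂f_j/∂x_i - ∂f_i/∂x_j) dx_i ∧ dx_j.
  coefficient of dx ∧ dy: ∂f_2/∂x - ∂f_1/∂y = ∂(z - 1)/∂x - ∂(-2*y*z)/∂y = 2*z
  coefficient of dx ∧ dz: ∂f_3/∂x - ∂f_1/∂z = ∂(z*(-2*x + 3*z))/∂x - ∂(-2*y*z)/∂z = 2*y - 2*z
  coefficient of dy ∧ dz: ∂f_3/∂y - ∂f_2/∂z = ∂(z*(-2*x + 3*z))/∂y - ∂(z - 1)/∂z = -1
Assembling: d(omega) = (2*z) dx ∧ dy + (2*y - 2*z) dx ∧ dz + (-1) dy ∧ dz.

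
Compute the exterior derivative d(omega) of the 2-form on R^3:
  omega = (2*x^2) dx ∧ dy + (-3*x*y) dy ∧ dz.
d(omega) = (-3*y) dx ∧ dy ∧ dz

For a 2-form omega = sum_{i<j} g_{ij} dx_i ∧ dx_j, the exterior derivative is
  d(omega) = sum_{i<j} d(g_{ij}) ∧ dx_i ∧ dx_j = sum_{i<j, k} (∂g_{ij}/∂x_k) dx_k ∧ dx_i ∧ dx_j.
Expand each term, using dx_k ∧ dx_i ∧ dx_j = sgn(permutation) dx_{(a)} ∧ dx_{(b)} ∧ dx_{(c)} with (a < b < c) sorted:
  d(-3*x*y) includes (∂/∂x)(-3*x*y) dx = (-3*y) dx, which multiplied by dy ∧ dz gives (-3*y) dx ∧ dy ∧ dz
Collecting like 3-forms: d(omega) = (-3*y) dx ∧ dy ∧ dz.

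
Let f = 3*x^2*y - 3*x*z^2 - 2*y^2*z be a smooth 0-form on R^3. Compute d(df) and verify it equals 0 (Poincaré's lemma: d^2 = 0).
d(df) = 0

Step 1: df = sum_i (∂f/∂x_i) dx_i = (6*x*y - 3*z^2) dx + (3*x^2 - 4*y*z) dy + (-6*x*z - 2*y^2) dz.
Step 2: Apply d again. Using the 1-form formula, the coefficient of dx ∧ dy in d(df) is ∂^2 f/∂x ∂y - ∂^2 f/∂y ∂x = (6*x) - (6*x) = 0 (equality of mixed partials for smooth f).
Similarly for dx ∧ dz and dy ∧ dz — all coefficients vanish. So d(df) = 0.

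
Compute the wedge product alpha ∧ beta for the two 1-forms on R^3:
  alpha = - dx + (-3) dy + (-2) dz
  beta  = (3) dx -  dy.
alpha ∧ beta = (10) dx ∧ dy + (6) dx ∧ dz + (-2) dy ∧ dz

Distribute the wedge, using dx_i ∧ dx_j = -dx_j ∧ dx_i and dx_i ∧ dx_i = 0. For each pair (i, j) with i < j, the coefficient of dx_i ∧ dx_j in alpha ∧ beta is (alpha_i * beta_j - alpha_j * beta_i). Collecting: alpha ∧ beta = (10) dx ∧ dy + (6) dx ∧ dz + (-2) dy ∧ dz.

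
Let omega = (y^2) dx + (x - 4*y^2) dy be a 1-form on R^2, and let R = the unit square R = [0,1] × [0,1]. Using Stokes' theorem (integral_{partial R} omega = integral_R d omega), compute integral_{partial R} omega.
integral_(partial R) omega = 0

Stokes: integral_partial_R omega = integral_R d omega with d omega = (∂Q/∂x - ∂P/∂y) dx ∧ dy.
  ∂Q/∂x = 1
  ∂P/∂y = 2*y
  integrand = ∂Q/∂x - ∂P/∂y = 1 - 2*y.
Integrating over R: integral_0^1 integral_0^1 (1 - 2*y) dx dy = 0.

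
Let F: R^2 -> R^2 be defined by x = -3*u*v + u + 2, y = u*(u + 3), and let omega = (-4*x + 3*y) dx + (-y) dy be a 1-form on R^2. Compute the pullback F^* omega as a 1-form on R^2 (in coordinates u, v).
F^* omega = (-2*u^3 - 9*u^2*v - 6*u^2 - 36*u*v^2 - 3*u*v - 4*u + 24*v - 8) du + (3*u*(-3*u^2 - 12*u*v - 5*u + 8)) dv

Using F^*(f dg) = (f ∘ F) d(g ∘ F), substitute each coordinate x_i by F_i(u, v) in f_i, and replace dx_i by d F_i = (∂F_i/∂u) du + (∂F_i/∂v) dv.
  For the x component: f_1(F) = 3*u^2 + 12*u*v + 5*u - 8; d F_1 = (1 - 3*v) du + (-3*u) dv
  For the y component: f_2(F) = u*(-u - 3); d F_2 = (2*u + 3) du + (0) dv
Combining and collecting du, dv coefficients:
  coeff of du: -2*u^3 - 9*u^2*v - 6*u^2 - 36*u*v^2 - 3*u*v - 4*u + 24*v - 8
  coeff of dv: 3*u*(-3*u^2 - 12*u*v - 5*u + 8)
F^* omega = (-2*u^3 - 9*u^2*v - 6*u^2 - 36*u*v^2 - 3*u*v - 4*u + 24*v - 8) du + (3*u*(-3*u^2 - 12*u*v - 5*u + 8)) dv.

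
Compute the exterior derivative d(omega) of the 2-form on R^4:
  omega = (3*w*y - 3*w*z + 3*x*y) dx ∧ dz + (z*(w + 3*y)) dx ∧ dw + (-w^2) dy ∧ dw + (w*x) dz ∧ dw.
d(omega) = (-3*w - 3*x) dx ∧ dy ∧ dz + (-3*z) dx ∧ dz ∧ dw + (-3*z) dx ∧ dy ∧ dw

For a 2-form omega = sum_{i<j} g_{ij} dx_i ∧ dx_j, the exterior derivative is
  d(omega) = sum_{i<j} d(g_{ij}) ∧ dx_i ∧ dx_j = sum_{i<j, k} (∂g_{ij}/∂x_k) dx_k ∧ dx_i ∧ dx_j.
Expand each term, using dx_k ∧ dx_i ∧ dx_j = sgn(permutation) dx_{(a)} ∧ dx_{(b)} ∧ dx_{(c)} with (a < b < c) sorted:
  d(3*w*y - 3*w*z + 3*x*y) includes (∂/∂y)(3*w*y - 3*w*z + 3*x*y) dy = (3*w + 3*x) dy, which multiplied by dx ∧ dz gives (-3*w - 3*x) dx ∧ dy ∧ dz
  d(3*w*y - 3*w*z + 3*x*y) includes (∂/∂w)(3*w*y - 3*w*z + 3*x*y) dw = (3*y - 3*z) dw, which multiplied by dx ∧ dz gives (3*y - 3*z) dx ∧ dz ∧ dw
  d(z*(w + 3*y)) includes (∂/∂y)(z*(w + 3*y)) dy = (3*z) dy, which multiplied by dx ∧ dw gives (-3*z) dx ∧ dy ∧ dw
  d(z*(w + 3*y)) includes (∂/∂z)(z*(w + 3*y)) dz = (w + 3*y) dz, which multiplied by dx ∧ dw gives (-w - 3*y) dx ∧ dz ∧ dw
  d(w*x) includes (∂/∂x)(w*x) dx = (w) dx, which multiplied by dz ∧ dw gives (w) dx ∧ dz ∧ dw
Collecting like 3-forms: d(omega) = (-3*w - 3*x) dx ∧ dy ∧ dz + (-3*z) dx ∧ dz ∧ dw + (-3*z) dx ∧ dy ∧ dw.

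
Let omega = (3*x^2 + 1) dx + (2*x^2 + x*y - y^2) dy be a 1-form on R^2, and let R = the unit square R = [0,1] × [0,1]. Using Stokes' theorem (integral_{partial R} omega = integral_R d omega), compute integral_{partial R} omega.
integral_(partial R) omega = 5/2

Stokes: integral_partial_R omega = integral_R d omega with d omega = (∂Q/∂x - ∂P/∂y) dx ∧ dy.
  ∂Q/∂x = 4*x + y
  ∂P/∂y = 0
  integrand = ∂Q/∂x - ∂P/∂y = 4*x + y.
Integrating over R: integral_0^1 integral_0^1 (4*x + y) dx dy = 5/2.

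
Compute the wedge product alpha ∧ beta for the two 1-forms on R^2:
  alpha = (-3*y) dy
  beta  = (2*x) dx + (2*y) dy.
alpha ∧ beta = (6*x*y) dx ∧ dy

Distribute the wedge, using dx_i ∧ dx_j = -dx_j ∧ dx_i and dx_i ∧ dx_i = 0. For each pair (i, j) with i < j, the coefficient of dx_i ∧ dx_j in alpha ∧ beta is (alpha_i * beta_j - alpha_j * beta_i). Collecting: alpha ∧ beta = (6*x*y) dx ∧ dy.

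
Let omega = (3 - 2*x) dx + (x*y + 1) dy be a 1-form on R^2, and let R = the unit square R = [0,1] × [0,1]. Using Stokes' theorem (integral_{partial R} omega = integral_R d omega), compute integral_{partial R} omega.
integral_(partial R) omega = 1/2

Stokes: integral_partial_R omega = integral_R d omega with d omega = (∂Q/∂x - ∂P/∂y) dx ∧ dy.
  ∂Q/∂x = y
  ∂P/∂y = 0
  integrand = ∂Q/∂x - ∂P/∂y = y.
Integrating over R: integral_0^1 integral_0^1 (y) dx dy = 1/2.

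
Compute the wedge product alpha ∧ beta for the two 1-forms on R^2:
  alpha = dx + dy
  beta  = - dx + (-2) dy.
alpha ∧ beta = (-1) dx ∧ dy

Distribute the wedge, using dx_i ∧ dx_j = -dx_j ∧ dx_i and dx_i ∧ dx_i = 0. For each pair (i, j) with i < j, the coefficient of dx_i ∧ dx_j in alpha ∧ beta is (alpha_i * beta_j - alpha_j * beta_i). Collecting: alpha ∧ beta = (-1) dx ∧ dy.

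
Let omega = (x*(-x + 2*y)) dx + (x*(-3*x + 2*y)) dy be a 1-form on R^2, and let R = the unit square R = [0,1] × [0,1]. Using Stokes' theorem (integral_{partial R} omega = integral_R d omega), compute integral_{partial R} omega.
integral_(partial R) omega = -3

Stokes: integral_partial_R omega = integral_R d omega with d omega = (∂Q/∂x - ∂P/∂y) dx ∧ dy.
  ∂Q/∂x = -6*x + 2*y
  ∂P/∂y = 2*x
  integrand = ∂Q/∂x - ∂P/∂y = -8*x + 2*y.
Integrating over R: integral_0^1 integral_0^1 (-8*x + 2*y) dx dy = -3.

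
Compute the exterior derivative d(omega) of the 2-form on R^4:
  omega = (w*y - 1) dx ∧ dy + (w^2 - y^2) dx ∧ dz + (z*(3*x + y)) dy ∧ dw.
d(omega) = (y + 3*z) dx ∧ dy ∧ dw + (2*y) dx ∧ dy ∧ dz + (2*w) dx ∧ dz ∧ dw + (-3*x - y) dy ∧ dz ∧ dw

For a 2-form omega = sum_{i<j} g_{ij} dx_i ∧ dx_j, the exterior derivative is
  d(omega) = sum_{i<j} d(g_{ij}) ∧ dx_i ∧ dx_j = sum_{i<j, k} (∂g_{ij}/∂x_k) dx_k ∧ dx_i ∧ dx_j.
Expand each term, using dx_k ∧ dx_i ∧ dx_j = sgn(permutation) dx_{(a)} ∧ dx_{(b)} ∧ dx_{(c)} with (a < b < c) sorted:
  d(w*y - 1) includes (∂/∂w)(w*y - 1) dw = (y) dw, which multiplied by dx ∧ dy gives (y) dx ∧ dy ∧ dw
  d(w^2 - y^2) includes (∂/∂y)(w^2 - y^2) dy = (-2*y) dy, which multiplied by dx ∧ dz gives (2*y) dx ∧ dy ∧ dz
  d(w^2 - y^2) includes (∂/∂w)(w^2 - y^2) dw = (2*w) dw, which multiplied by dx ∧ dz gives (2*w) dx ∧ dz ∧ dw
  d(z*(3*x + y)) includes (∂/∂x)(z*(3*x + y)) dx = (3*z) dx, which multiplied by dy ∧ dw gives (3*z) dx ∧ dy ∧ dw
  d(z*(3*x + y)) includes (∂/∂z)(z*(3*x + y)) dz = (3*x + y) dz, which multiplied by dy ∧ dw gives (-3*x - y) dy ∧ dz ∧ dw
Collecting like 3-forms: d(omega) = (y + 3*z) dx ∧ dy ∧ dw + (2*y) dx ∧ dy ∧ dz + (2*w) dx ∧ dz ∧ dw + (-3*x - y) dy ∧ dz ∧ dw.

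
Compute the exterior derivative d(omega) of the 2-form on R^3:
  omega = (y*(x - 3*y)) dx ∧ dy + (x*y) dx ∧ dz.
d(omega) = (-x) dx ∧ dy ∧ dz

For a 2-form omega = sum_{i<j} g_{ij} dx_i ∧ dx_j, the exterior derivative is
  d(omega) = sum_{i<j} d(g_{ij}) ∧ dx_i ∧ dx_j = sum_{i<j, k} (∂g_{ij}/∂x_k) dx_k ∧ dx_i ∧ dx_j.
Expand each term, using dx_k ∧ dx_i ∧ dx_j = sgn(permutation) dx_{(a)} ∧ dx_{(b)} ∧ dx_{(c)} with (a < b < c) sorted:
  d(x*y) includes (∂/∂y)(x*y) dy = (x) dy, which multiplied by dx ∧ dz gives (-x) dx ∧ dy ∧ dz
Collecting like 3-forms: d(omega) = (-x) dx ∧ dy ∧ dz.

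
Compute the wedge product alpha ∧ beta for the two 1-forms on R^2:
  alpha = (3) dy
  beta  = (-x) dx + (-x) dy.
alpha ∧ beta = (3*x) dx ∧ dy

Distribute the wedge, using dx_i ∧ dx_j = -dx_j ∧ dx_i and dx_i ∧ dx_i = 0. For each pair (i, j) with i < j, the coefficient of dx_i ∧ dx_j in alpha ∧ beta is (alpha_i * beta_j - alpha_j * beta_i). Collecting: alpha ∧ beta = (3*x) dx ∧ dy.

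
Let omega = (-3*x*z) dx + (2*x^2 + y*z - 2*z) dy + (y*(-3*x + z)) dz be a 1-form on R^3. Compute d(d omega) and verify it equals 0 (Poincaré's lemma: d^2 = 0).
d(d omega) = 0

Step 1: d omega = sum_{i<j} (∂f_j/∂x_i - ∂f_i/∂x_j) dx_i ∧ dx_j:
  coeff of dx ∧ dy: 4*x
  coeff of dx ∧ dz: 3*x - 3*y
  coeff of dy ∧ dz: -3*x - y + z + 2
Step 2: Apply d again to each 2-form coefficient. The only possible 3-form in R^3 is dx ∧ dy ∧ dz, with coefficient
  ∂(coeff of dy∧dz)/∂x - ∂(coeff of dx∧dz)/∂y + ∂(coeff of dx∧dy)/∂z
  = ∂/∂x (-3*x - y + z + 2) - ∂/∂y (3*x - 3*y) + ∂/∂z (4*x).
Each of these terms simplifies to sums of mixed partials that cancel in pairs. The result is 0 (by equality of mixed partials for smooth functions — Schwarz / Clairaut).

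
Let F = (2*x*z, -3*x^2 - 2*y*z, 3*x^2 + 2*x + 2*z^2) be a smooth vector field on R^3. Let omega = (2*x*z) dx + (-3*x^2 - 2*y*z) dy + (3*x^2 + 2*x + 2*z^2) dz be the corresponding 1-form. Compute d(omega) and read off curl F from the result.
d(omega) = (2*y) dy ∧ dz + (-4*x - 2) dz ∧ dx + (-6*x) dx ∧ dy; curl F = (2*y, -4*x - 2, -6*x)

d omega = sum_{i<j} (∂f_j/∂x_i - ∂f_i/∂x_j) dx_i ∧ dx_j. Under the identification (dy ∧ dz, dz ∧ dx, dx ∧ dy) ↔ (e_x, e_y, e_z), the coefficients are exactly the components of curl F. Compute:
  ∂R/∂y - ∂Q/∂z = (0) - (-2*y) = 2*y
  ∂P/∂z - ∂R/∂x = (2*x) - (6*x + 2) = -4*x - 2
  ∂Q/∂x - ∂P/∂y = (-6*x) - (0) = -6*x.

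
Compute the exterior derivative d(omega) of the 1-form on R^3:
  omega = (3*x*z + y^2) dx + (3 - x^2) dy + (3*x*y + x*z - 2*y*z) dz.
d(omega) = (-2*x - 2*y) dx ∧ dy + (-3*x + 3*y + z) dx ∧ dz + (3*x - 2*z) dy ∧ dz

For a 1-form omega = sum_i f_i dx_i, the exterior derivative is
  d(omega) = sum_{i < j} (∂f_j/∂x_i - ∂f_i/∂x_j) dx_i ∧ dx_j.
  coefficient of dx ∧ dy: ∂f_2/∂x - ∂f_1/∂y = ∂(3 - x^2)/∂x - ∂(3*x*z + y^2)/∂y = -2*x - 2*y
  coefficient of dx ∧ dz: ∂f_3/∂x - ∂f_1/∂z = ∂(3*x*y + x*z - 2*y*z)/∂x - ∂(3*x*z + y^2)/∂z = -3*x + 3*y + z
  coefficient of dy ∧ dz: ∂f_3/∂y - ∂f_2/∂z = ∂(3*x*y + x*z - 2*y*z)/∂y - ∂(3 - x^2)/∂z = 3*x - 2*z
Assembling: d(omega) = (-2*x - 2*y) dx ∧ dy + (-3*x + 3*y + z) dx ∧ dz + (3*x - 2*z) dy ∧ dz.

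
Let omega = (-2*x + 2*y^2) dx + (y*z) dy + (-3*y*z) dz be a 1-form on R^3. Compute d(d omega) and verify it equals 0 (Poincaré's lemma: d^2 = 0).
d(d omega) = 0

Step 1: d omega = sum_{i<j} (∂f_j/∂x_i - ∂f_i/∂x_j) dx_i ∧ dx_j:
  coeff of dx ∧ dy: -4*y
  coeff of dx ∧ dz: 0
  coeff of dy ∧ dz: -y - 3*z
Step 2: Apply d again to each 2-form coefficient. The only possible 3-form in R^3 is dx ∧ dy ∧ dz, with coefficient
  ∂(coeff of dy∧dz)/∂x - ∂(coeff of dx∧dz)/∂y + ∂(coeff of dx∧dy)/∂z
  = ∂/∂x (-y - 3*z) - ∂/∂y (0) + ∂/∂z (-4*y).
Each of these terms simplifies to sums of mixed partials that cancel in pairs. The result is 0 (by equality of mixed partials for smooth functions — Schwarz / Clairaut).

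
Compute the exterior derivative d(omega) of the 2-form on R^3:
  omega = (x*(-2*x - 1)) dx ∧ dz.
d(omega) = 0

For a 2-form omega = sum_{i<j} g_{ij} dx_i ∧ dx_j, the exterior derivative is
  d(omega) = sum_{i<j} d(g_{ij}) ∧ dx_i ∧ dx_j = sum_{i<j, k} (∂g_{ij}/∂x_k) dx_k ∧ dx_i ∧ dx_j.
Expand each term, using dx_k ∧ dx_i ∧ dx_j = sgn(permutation) dx_{(a)} ∧ dx_{(b)} ∧ dx_{(c)} with (a < b < c) sorted:

Collecting like 3-forms: d(omega) = 0.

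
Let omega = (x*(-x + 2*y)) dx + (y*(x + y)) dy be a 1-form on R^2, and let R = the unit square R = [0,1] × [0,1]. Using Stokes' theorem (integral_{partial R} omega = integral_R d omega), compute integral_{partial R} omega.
integral_(partial R) omega = -1/2

Stokes: integral_partial_R omega = integral_R d omega with d omega = (∂Q/∂x - ∂P/∂y) dx ∧ dy.
  ∂Q/∂x = y
  ∂P/∂y = 2*x
  integrand = ∂Q/∂x - ∂P/∂y = -2*x + y.
Integrating over R: integral_0^1 integral_0^1 (-2*x + y) dx dy = -1/2.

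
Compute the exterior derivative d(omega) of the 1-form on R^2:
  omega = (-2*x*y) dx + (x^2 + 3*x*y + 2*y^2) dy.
d(omega) = (4*x + 3*y) dx ∧ dy

For a 1-form omega = sum_i f_i dx_i, the exterior derivative is
  d(omega) = sum_{i < j} (∂f_j/∂x_i - ∂f_i/∂x_j) dx_i ∧ dx_j.
  coefficient of dx ∧ dy: ∂f_2/∂x - ∂f_1/∂y = ∂(x^2 + 3*x*y + 2*y^2)/∂x - ∂(-2*x*y)/∂y = 4*x + 3*y
Assembling: d(omega) = (4*x + 3*y) dx ∧ dy.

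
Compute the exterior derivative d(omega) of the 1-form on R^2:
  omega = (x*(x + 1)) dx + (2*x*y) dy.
d(omega) = (2*y) dx ∧ dy

For a 1-form omega = sum_i f_i dx_i, the exterior derivative is
  d(omega) = sum_{i < j} (∂f_j/∂x_i - ∂f_i/∂x_j) dx_i ∧ dx_j.
  coefficient of dx ∧ dy: ∂f_2/∂x - ∂f_1/∂y = ∂(2*x*y)/∂x - ∂(x*(x + 1))/∂y = 2*y
Assembling: d(omega) = (2*y) dx ∧ dy.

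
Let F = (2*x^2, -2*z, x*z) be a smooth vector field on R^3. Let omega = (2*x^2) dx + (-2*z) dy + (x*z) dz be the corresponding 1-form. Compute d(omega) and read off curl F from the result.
d(omega) = (2) dy ∧ dz + (-z) dz ∧ dx + (0) dx ∧ dy; curl F = (2, -z, 0)

d omega = sum_{i<j} (∂f_j/∂x_i - ∂f_i/∂x_j) dx_i ∧ dx_j. Under the identification (dy ∧ dz, dz ∧ dx, dx ∧ dy) ↔ (e_x, e_y, e_z), the coefficients are exactly the components of curl F. Compute:
  ∂R/∂y - ∂Q/∂z = (0) - (-2) = 2
  ∂P/∂z - ∂R/∂x = (0) - (z) = -z
  ∂Q/∂x - ∂P/∂y = (0) - (0) = 0.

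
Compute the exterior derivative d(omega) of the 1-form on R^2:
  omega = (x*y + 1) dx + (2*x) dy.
d(omega) = (2 - x) dx ∧ dy

For a 1-form omega = sum_i f_i dx_i, the exterior derivative is
  d(omega) = sum_{i < j} (∂f_j/∂x_i - ∂f_i/∂x_j) dx_i ∧ dx_j.
  coefficient of dx ∧ dy: ∂f_2/∂x - ∂f_1/∂y = ∂(2*x)/∂x - ∂(x*y + 1)/∂y = 2 - x
Assembling: d(omega) = (2 - x) dx ∧ dy.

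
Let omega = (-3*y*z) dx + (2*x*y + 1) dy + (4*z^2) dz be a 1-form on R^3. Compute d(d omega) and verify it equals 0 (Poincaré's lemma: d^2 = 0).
d(d omega) = 0

Step 1: d omega = sum_{i<j} (∂f_j/∂x_i - ∂f_i/∂x_j) dx_i ∧ dx_j:
  coeff of dx ∧ dy: 2*y + 3*z
  coeff of dx ∧ dz: 3*y
  coeff of dy ∧ dz: 0
Step 2: Apply d again to each 2-form coefficient. The only possible 3-form in R^3 is dx ∧ dy ∧ dz, with coefficient
  ∂(coeff of dy∧dz)/∂x - ∂(coeff of dx∧dz)/∂y + ∂(coeff of dx∧dy)/∂z
  = ∂/∂x (0) - ∂/∂y (3*y) + ∂/∂z (2*y + 3*z).
Each of these terms simplifies to sums of mixed partials that cancel in pairs. The result is 0 (by equality of mixed partials for smooth functions — Schwarz / Clairaut).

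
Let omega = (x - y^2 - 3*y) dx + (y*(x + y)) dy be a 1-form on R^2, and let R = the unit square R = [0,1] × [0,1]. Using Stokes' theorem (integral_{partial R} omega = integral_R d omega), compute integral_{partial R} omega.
integral_(partial R) omega = 9/2

Stokes: integral_partial_R omega = integral_R d omega with d omega = (∂Q/∂x - ∂P/∂y) dx ∧ dy.
  ∂Q/∂x = y
  ∂P/∂y = -2*y - 3
  integrand = ∂Q/∂x - ∂P/∂y = 3*y + 3.
Integrating over R: integral_0^1 integral_0^1 (3*y + 3) dx dy = 9/2.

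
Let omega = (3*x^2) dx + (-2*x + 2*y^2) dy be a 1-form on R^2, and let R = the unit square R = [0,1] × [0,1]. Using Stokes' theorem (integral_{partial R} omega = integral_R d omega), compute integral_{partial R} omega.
integral_(partial R) omega = -2

Stokes: integral_partial_R omega = integral_R d omega with d omega = (∂Q/∂x - ∂P/∂y) dx ∧ dy.
  ∂Q/∂x = -2
  ∂P/∂y = 0
  integrand = ∂Q/∂x - ∂P/∂y = -2.
Integrating over R: integral_0^1 integral_0^1 (-2) dx dy = -2.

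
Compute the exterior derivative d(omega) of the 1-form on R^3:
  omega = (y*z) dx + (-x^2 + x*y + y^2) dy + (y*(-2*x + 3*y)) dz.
d(omega) = (-2*x + y - z) dx ∧ dy + (-3*y) dx ∧ dz + (-2*x + 6*y) dy ∧ dz

For a 1-form omega = sum_i f_i dx_i, the exterior derivative is
  d(omega) = sum_{i < j} (∂f_j/∂x_i - ∂f_i/∂x_j) dx_i ∧ dx_j.
  coefficient of dx ∧ dy: ∂f_2/∂x - ∂f_1/∂y = ∂(-x^2 + x*y + y^2)/∂x - ∂(y*z)/∂y = -2*x + y - z
  coefficient of dx ∧ dz: ∂f_3/∂x - ∂f_1/∂z = ∂(y*(-2*x + 3*y))/∂x - ∂(y*z)/∂z = -3*y
  coefficient of dy ∧ dz: ∂f_3/∂y - ∂f_2/∂z = ∂(y*(-2*x + 3*y))/∂y - ∂(-x^2 + x*y + y^2)/∂z = -2*x + 6*y
Assembling: d(omega) = (-2*x + y - z) dx ∧ dy + (-3*y) dx ∧ dz + (-2*x + 6*y) dy ∧ dz.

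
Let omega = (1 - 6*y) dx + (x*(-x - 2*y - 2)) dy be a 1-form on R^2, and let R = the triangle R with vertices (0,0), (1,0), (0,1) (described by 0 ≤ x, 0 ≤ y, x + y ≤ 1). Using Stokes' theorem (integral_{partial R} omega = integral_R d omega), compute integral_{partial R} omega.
integral_(partial R) omega = 4/3

Stokes: integral_partial_R omega = integral_R d omega with d omega = (∂Q/∂x - ∂P/∂y) dx ∧ dy.
  ∂Q/∂x = -2*x - 2*y - 2
  ∂P/∂y = -6
  integrand = ∂Q/∂x - ∂P/∂y = -2*x - 2*y + 4.
Integrating over R: integral_0^1 integral_0^{1-x} (-2*x - 2*y + 4) dy dx = 4/3.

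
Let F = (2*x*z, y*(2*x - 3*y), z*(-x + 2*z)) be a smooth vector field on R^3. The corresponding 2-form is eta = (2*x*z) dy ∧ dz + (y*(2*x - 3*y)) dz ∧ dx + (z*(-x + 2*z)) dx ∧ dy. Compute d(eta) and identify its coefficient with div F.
d(eta) = (x - 6*y + 6*z) dx ∧ dy ∧ dz; div F = x - 6*y + 6*z

For a 2-form in R^3 of the form above, applying d gives a 3-form with coefficient ∂P/∂x + ∂Q/∂y + ∂R/∂z:
  ∂P/∂x = 2*z
  ∂Q/∂y = 2*x - 6*y
  ∂R/∂z = -x + 4*z
Sum = x - 6*y + 6*z, which is exactly div F.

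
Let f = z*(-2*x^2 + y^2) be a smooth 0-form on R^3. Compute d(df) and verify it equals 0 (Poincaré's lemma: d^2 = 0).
d(df) = 0

Step 1: df = sum_i (∂f/∂x_i) dx_i = (-4*x*z) dx + (2*y*z) dy + (-2*x^2 + y^2) dz.
Step 2: Apply d again. Using the 1-form formula, the coefficient of dx ∧ dy in d(df) is ∂^2 f/∂x ∂y - ∂^2 f/∂y ∂x = (0) - (0) = 0 (equality of mixed partials for smooth f).
Similarly for dx ∧ dz and dy ∧ dz — all coefficients vanish. So d(df) = 0.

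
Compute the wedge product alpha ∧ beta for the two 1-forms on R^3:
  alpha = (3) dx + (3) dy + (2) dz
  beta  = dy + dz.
alpha ∧ beta = (3) dx ∧ dy + (3) dx ∧ dz + (1) dy ∧ dz

Distribute the wedge, using dx_i ∧ dx_j = -dx_j ∧ dx_i and dx_i ∧ dx_i = 0. For each pair (i, j) with i < j, the coefficient of dx_i ∧ dx_j in alpha ∧ beta is (alpha_i * beta_j - alpha_j * beta_i). Collecting: alpha ∧ beta = (3) dx ∧ dy + (3) dx ∧ dz + (1) dy ∧ dz.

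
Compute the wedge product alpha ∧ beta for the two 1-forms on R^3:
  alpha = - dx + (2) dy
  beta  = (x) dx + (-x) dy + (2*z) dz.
alpha ∧ beta = (-x) dx ∧ dy + (-2*z) dx ∧ dz + (4*z) dy ∧ dz

Distribute the wedge, using dx_i ∧ dx_j = -dx_j ∧ dx_i and dx_i ∧ dx_i = 0. For each pair (i, j) with i < j, the coefficient of dx_i ∧ dx_j in alpha ∧ beta is (alpha_i * beta_j - alpha_j * beta_i). Collecting: alpha ∧ beta = (-x) dx ∧ dy + (-2*z) dx ∧ dz + (4*z) dy ∧ dz.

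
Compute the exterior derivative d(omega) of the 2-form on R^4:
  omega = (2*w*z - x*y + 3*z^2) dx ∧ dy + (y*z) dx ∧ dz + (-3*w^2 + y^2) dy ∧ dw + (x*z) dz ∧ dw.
d(omega) = (2*w + 5*z) dx ∧ dy ∧ dz + (2*z) dx ∧ dy ∧ dw + (z) dx ∧ dz ∧ dw

For a 2-form omega = sum_{i<j} g_{ij} dx_i ∧ dx_j, the exterior derivative is
  d(omega) = sum_{i<j} d(g_{ij}) ∧ dx_i ∧ dx_j = sum_{i<j, k} (∂g_{ij}/∂x_k) dx_k ∧ dx_i ∧ dx_j.
Expand each term, using dx_k ∧ dx_i ∧ dx_j = sgn(permutation) dx_{(a)} ∧ dx_{(b)} ∧ dx_{(c)} with (a < b < c) sorted:
  d(2*w*z - x*y + 3*z^2) includes (∂/∂z)(2*w*z - x*y + 3*z^2) dz = (2*w + 6*z) dz, which multiplied by dx ∧ dy gives (2*w + 6*z) dx ∧ dy ∧ dz
  d(2*w*z - x*y + 3*z^2) includes (∂/∂w)(2*w*z - x*y + 3*z^2) dw = (2*z) dw, which multiplied by dx ∧ dy gives (2*z) dx ∧ dy ∧ dw
  d(y*z) includes (∂/∂y)(y*z) dy = (z) dy, which multiplied by dx ∧ dz gives (-z) dx ∧ dy ∧ dz
  d(x*z) includes (∂/∂x)(x*z) dx = (z) dx, which multiplied by dz ∧ dw gives (z) dx ∧ dz ∧ dw
Collecting like 3-forms: d(omega) = (2*w + 5*z) dx ∧ dy ∧ dz + (2*z) dx ∧ dy ∧ dw + (z) dx ∧ dz ∧ dw.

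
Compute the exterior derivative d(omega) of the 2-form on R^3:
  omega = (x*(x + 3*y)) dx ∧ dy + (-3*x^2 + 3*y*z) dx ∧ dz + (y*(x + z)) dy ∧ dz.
d(omega) = (y - 3*z) dx ∧ dy ∧ dz

For a 2-form omega = sum_{i<j} g_{ij} dx_i ∧ dx_j, the exterior derivative is
  d(omega) = sum_{i<j} d(g_{ij}) ∧ dx_i ∧ dx_j = sum_{i<j, k} (∂g_{ij}/∂x_k) dx_k ∧ dx_i ∧ dx_j.
Expand each term, using dx_k ∧ dx_i ∧ dx_j = sgn(permutation) dx_{(a)} ∧ dx_{(b)} ∧ dx_{(c)} with (a < b < c) sorted:
  d(-3*x^2 + 3*y*z) includes (∂/∂y)(-3*x^2 + 3*y*z) dy = (3*z) dy, which multiplied by dx ∧ dz gives (-3*z) dx ∧ dy ∧ dz
  d(y*(x + z)) includes (∂/∂x)(y*(x + z)) dx = (y) dx, which multiplied by dy ∧ dz gives (y) dx ∧ dy ∧ dz
Collecting like 3-forms: d(omega) = (y - 3*z) dx ∧ dy ∧ dz.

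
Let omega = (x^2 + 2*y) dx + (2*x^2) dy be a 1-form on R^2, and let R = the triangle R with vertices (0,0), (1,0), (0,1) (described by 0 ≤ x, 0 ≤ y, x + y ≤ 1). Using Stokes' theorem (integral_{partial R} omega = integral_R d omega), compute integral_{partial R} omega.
integral_(partial R) omega = -1/3

Stokes: integral_partial_R omega = integral_R d omega with d omega = (∂Q/∂x - ∂P/∂y) dx ∧ dy.
  ∂Q/∂x = 4*x
  ∂P/∂y = 2
  integrand = ∂Q/∂x - ∂P/∂y = 4*x - 2.
Integrating over R: integral_0^1 integral_0^{1-x} (4*x - 2) dy dx = -1/3.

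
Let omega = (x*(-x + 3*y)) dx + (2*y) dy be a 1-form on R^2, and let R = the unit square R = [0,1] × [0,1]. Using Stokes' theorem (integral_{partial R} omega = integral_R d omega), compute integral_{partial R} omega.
integral_(partial R) omega = -3/2

Stokes: integral_partial_R omega = integral_R d omega with d omega = (∂Q/∂x - ∂P/∂y) dx ∧ dy.
  ∂Q/∂x = 0
  ∂P/∂y = 3*x
  integrand = ∂Q/∂x - ∂P/∂y = -3*x.
Integrating over R: integral_0^1 integral_0^1 (-3*x) dx dy = -3/2.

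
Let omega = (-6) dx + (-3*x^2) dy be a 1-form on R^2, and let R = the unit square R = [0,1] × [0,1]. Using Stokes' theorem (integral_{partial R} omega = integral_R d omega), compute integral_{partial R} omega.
integral_(partial R) omega = -3

Stokes: integral_partial_R omega = integral_R d omega with d omega = (∂Q/∂x - ∂P/∂y) dx ∧ dy.
  ∂Q/∂x = -6*x
  ∂P/∂y = 0
  integrand = ∂Q/∂x - ∂P/∂y = -6*x.
Integrating over R: integral_0^1 integral_0^1 (-6*x) dx dy = -3.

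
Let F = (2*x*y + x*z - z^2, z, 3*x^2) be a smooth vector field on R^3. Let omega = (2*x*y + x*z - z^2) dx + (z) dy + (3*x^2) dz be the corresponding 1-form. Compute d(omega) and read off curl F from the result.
d(omega) = (-1) dy ∧ dz + (-5*x - 2*z) dz ∧ dx + (-2*x) dx ∧ dy; curl F = (-1, -5*x - 2*z, -2*x)

d omega = sum_{i<j} (∂f_j/∂x_i - ∂f_i/∂x_j) dx_i ∧ dx_j. Under the identification (dy ∧ dz, dz ∧ dx, dx ∧ dy) ↔ (e_x, e_y, e_z), the coefficients are exactly the components of curl F. Compute:
  ∂R/∂y - ∂Q/∂z = (0) - (1) = -1
  ∂P/∂z - ∂R/∂x = (x - 2*z) - (6*x) = -5*x - 2*z
  ∂Q/∂x - ∂P/∂y = (0) - (2*x) = -2*x.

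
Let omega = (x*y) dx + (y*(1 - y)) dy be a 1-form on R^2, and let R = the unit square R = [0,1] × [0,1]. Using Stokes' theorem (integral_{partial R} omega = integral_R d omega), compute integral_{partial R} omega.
integral_(partial R) omega = -1/2

Stokes: integral_partial_R omega = integral_R d omega with d omega = (∂Q/∂x - ∂P/∂y) dx ∧ dy.
  ∂Q/∂x = 0
  ∂P/∂y = x
  integrand = ∂Q/∂x - ∂P/∂y = -x.
Integrating over R: integral_0^1 integral_0^1 (-x) dx dy = -1/2.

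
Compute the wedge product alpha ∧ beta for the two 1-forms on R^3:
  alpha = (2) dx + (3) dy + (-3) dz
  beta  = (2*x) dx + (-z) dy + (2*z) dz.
alpha ∧ beta = (-6*x - 2*z) dx ∧ dy + (6*x + 4*z) dx ∧ dz + (3*z) dy ∧ dz

Distribute the wedge, using dx_i ∧ dx_j = -dx_j ∧ dx_i and dx_i ∧ dx_i = 0. For each pair (i, j) with i < j, the coefficient of dx_i ∧ dx_j in alpha ∧ beta is (alpha_i * beta_j - alpha_j * beta_i). Collecting: alpha ∧ beta = (-6*x - 2*z) dx ∧ dy + (6*x + 4*z) dx ∧ dz + (3*z) dy ∧ dz.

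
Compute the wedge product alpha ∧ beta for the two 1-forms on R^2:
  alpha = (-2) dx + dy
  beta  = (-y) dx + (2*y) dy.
alpha ∧ beta = (-3*y) dx ∧ dy

Distribute the wedge, using dx_i ∧ dx_j = -dx_j ∧ dx_i and dx_i ∧ dx_i = 0. For each pair (i, j) with i < j, the coefficient of dx_i ∧ dx_j in alpha ∧ beta is (alpha_i * beta_j - alpha_j * beta_i). Collecting: alpha ∧ beta = (-3*y) dx ∧ dy.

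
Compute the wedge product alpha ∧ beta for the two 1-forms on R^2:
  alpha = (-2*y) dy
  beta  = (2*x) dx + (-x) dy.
alpha ∧ beta = (4*x*y) dx ∧ dy

Distribute the wedge, using dx_i ∧ dx_j = -dx_j ∧ dx_i and dx_i ∧ dx_i = 0. For each pair (i, j) with i < j, the coefficient of dx_i ∧ dx_j in alpha ∧ beta is (alpha_i * beta_j - alpha_j * beta_i). Collecting: alpha ∧ beta = (4*x*y) dx ∧ dy.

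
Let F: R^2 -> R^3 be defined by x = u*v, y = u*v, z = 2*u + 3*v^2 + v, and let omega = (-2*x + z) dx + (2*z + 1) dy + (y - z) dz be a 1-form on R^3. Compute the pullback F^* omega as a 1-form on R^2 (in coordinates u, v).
F^* omega = (-2*u*v^2 + 8*u*v - 4*u + 9*v^3 - 3*v^2 - v) du + (-2*u^2*v + 6*u^2 + 15*u*v^2 - 8*u*v - u - 18*v^3 - 9*v^2 - v) dv

Using F^*(f dg) = (f ∘ F) d(g ∘ F), substitute each coordinate x_i by F_i(u, v) in f_i, and replace dx_i by d F_i = (∂F_i/∂u) du + (∂F_i/∂v) dv.
  For the x component: f_1(F) = -2*u*v + 2*u + 3*v^2 + v; d F_1 = (v) du + (u) dv
  For the y component: f_2(F) = 4*u + 6*v^2 + 2*v + 1; d F_2 = (v) du + (u) dv
  For the z component: f_3(F) = u*v - 2*u - 3*v^2 - v; d F_3 = (2) du + (6*v + 1) dv
Combining and collecting du, dv coefficients:
  coeff of du: -2*u*v^2 + 8*u*v - 4*u + 9*v^3 - 3*v^2 - v
  coeff of dv: -2*u^2*v + 6*u^2 + 15*u*v^2 - 8*u*v - u - 18*v^3 - 9*v^2 - v
F^* omega = (-2*u*v^2 + 8*u*v - 4*u + 9*v^3 - 3*v^2 - v) du + (-2*u^2*v + 6*u^2 + 15*u*v^2 - 8*u*v - u - 18*v^3 - 9*v^2 - v) dv.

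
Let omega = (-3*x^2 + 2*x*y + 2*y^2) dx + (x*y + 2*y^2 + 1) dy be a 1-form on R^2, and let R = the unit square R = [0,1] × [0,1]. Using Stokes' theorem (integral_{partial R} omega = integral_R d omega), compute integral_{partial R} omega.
integral_(partial R) omega = -5/2

Stokes: integral_partial_R omega = integral_R d omega with d omega = (∂Q/∂x - ∂P/∂y) dx ∧ dy.
  ∂Q/∂x = y
  ∂P/∂y = 2*x + 4*y
  integrand = ∂Q/∂x - ∂P/∂y = -2*x - 3*y.
Integrating over R: integral_0^1 integral_0^1 (-2*x - 3*y) dx dy = -5/2.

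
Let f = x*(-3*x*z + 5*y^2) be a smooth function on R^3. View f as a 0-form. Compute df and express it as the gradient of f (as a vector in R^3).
df = (-6*x*z + 5*y^2) dx + (10*x*y) dy + (-3*x^2) dz; grad f = (-6*x*z + 5*y^2, 10*x*y, -3*x^2)

For a 0-form f, d f = (∂f/∂x) dx + (∂f/∂y) dy + (∂f/∂z) dz. The components of the vector representation are exactly the entries of grad f in Cartesian coordinates:
  ∂f/∂x = -6*x*z + 5*y^2
  ∂f/∂y = 10*x*y
  ∂f/∂z = -3*x^2.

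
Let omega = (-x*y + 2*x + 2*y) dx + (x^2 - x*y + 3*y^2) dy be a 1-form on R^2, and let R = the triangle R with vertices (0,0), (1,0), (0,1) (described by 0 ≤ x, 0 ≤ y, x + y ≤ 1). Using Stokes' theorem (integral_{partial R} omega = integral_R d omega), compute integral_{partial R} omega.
integral_(partial R) omega = -2/3

Stokes: integral_partial_R omega = integral_R d omega with d omega = (∂Q/∂x - ∂P/∂y) dx ∧ dy.
  ∂Q/∂x = 2*x - y
  ∂P/∂y = 2 - x
  integrand = ∂Q/∂x - ∂P/∂y = 3*x - y - 2.
Integrating over R: integral_0^1 integral_0^{1-x} (3*x - y - 2) dy dx = -2/3.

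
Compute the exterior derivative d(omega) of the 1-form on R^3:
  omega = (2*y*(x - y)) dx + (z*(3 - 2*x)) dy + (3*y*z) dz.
d(omega) = (-2*x + 4*y - 2*z) dx ∧ dy + (2*x + 3*z - 3) dy ∧ dz

For a 1-form omega = sum_i f_i dx_i, the exterior derivative is
  d(omega) = sum_{i < j} (∂f_j/∂x_i - ∂f_i/∂x_j) dx_i ∧ dx_j.
  coefficient of dx ∧ dy: ∂f_2/∂x - ∂f_1/∂y = ∂(z*(3 - 2*x))/∂x - ∂(2*y*(x - y))/∂y = -2*x + 4*y - 2*z
  coefficient of dy ∧ dz: ∂f_3/∂y - ∂f_2/∂z = ∂(3*y*z)/∂y - ∂(z*(3 - 2*x))/∂z = 2*x + 3*z - 3
Assembling: d(omega) = (-2*x + 4*y - 2*z) dx ∧ dy + (2*x + 3*z - 3) dy ∧ dz.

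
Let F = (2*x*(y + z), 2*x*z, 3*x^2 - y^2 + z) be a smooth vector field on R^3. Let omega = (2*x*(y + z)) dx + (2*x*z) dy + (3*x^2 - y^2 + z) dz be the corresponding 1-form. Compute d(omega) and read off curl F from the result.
d(omega) = (-2*x - 2*y) dy ∧ dz + (-4*x) dz ∧ dx + (-2*x + 2*z) dx ∧ dy; curl F = (-2*x - 2*y, -4*x, -2*x + 2*z)

d omega = sum_{i<j} (∂f_j/∂x_i - ∂f_i/∂x_j) dx_i ∧ dx_j. Under the identification (dy ∧ dz, dz ∧ dx, dx ∧ dy) ↔ (e_x, e_y, e_z), the coefficients are exactly the components of curl F. Compute:
  ∂R/∂y - ∂Q/∂z = (-2*y) - (2*x) = -2*x - 2*y
  ∂P/∂z - ∂R/∂x = (2*x) - (6*x) = -4*x
  ∂Q/∂x - ∂P/∂y = (2*z) - (2*x) = -2*x + 2*z.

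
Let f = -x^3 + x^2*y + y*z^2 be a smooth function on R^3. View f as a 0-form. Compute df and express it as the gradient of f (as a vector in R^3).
df = (x*(-3*x + 2*y)) dx + (x^2 + z^2) dy + (2*y*z) dz; grad f = (x*(-3*x + 2*y), x^2 + z^2, 2*y*z)

For a 0-form f, d f = (∂f/∂x) dx + (∂f/∂y) dy + (∂f/∂z) dz. The components of the vector representation are exactly the entries of grad f in Cartesian coordinates:
  ∂f/∂x = x*(-3*x + 2*y)
  ∂f/∂y = x^2 + z^2
  ∂f/∂z = 2*y*z.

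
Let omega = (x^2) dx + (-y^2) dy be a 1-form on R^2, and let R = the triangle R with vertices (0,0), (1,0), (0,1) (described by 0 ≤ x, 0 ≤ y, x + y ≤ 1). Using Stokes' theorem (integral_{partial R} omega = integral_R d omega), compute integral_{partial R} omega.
integral_(partial R) omega = 0

Stokes: integral_partial_R omega = integral_R d omega with d omega = (∂Q/∂x - ∂P/∂y) dx ∧ dy.
  ∂Q/∂x = 0
  ∂P/∂y = 0
  integrand = ∂Q/∂x - ∂P/∂y = 0.
Integrating over R: integral_0^1 integral_0^{1-x} (0) dy dx = 0.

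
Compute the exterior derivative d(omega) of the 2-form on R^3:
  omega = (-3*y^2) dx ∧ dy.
d(omega) = 0

For a 2-form omega = sum_{i<j} g_{ij} dx_i ∧ dx_j, the exterior derivative is
  d(omega) = sum_{i<j} d(g_{ij}) ∧ dx_i ∧ dx_j = sum_{i<j, k} (∂g_{ij}/∂x_k) dx_k ∧ dx_i ∧ dx_j.
Expand each term, using dx_k ∧ dx_i ∧ dx_j = sgn(permutation) dx_{(a)} ∧ dx_{(b)} ∧ dx_{(c)} with (a < b < c) sorted:

Collecting like 3-forms: d(omega) = 0.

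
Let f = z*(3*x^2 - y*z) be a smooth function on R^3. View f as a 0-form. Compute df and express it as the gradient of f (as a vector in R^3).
df = (6*x*z) dx + (-z^2) dy + (3*x^2 - 2*y*z) dz; grad f = (6*x*z, -z^2, 3*x^2 - 2*y*z)

For a 0-form f, d f = (∂f/∂x) dx + (∂f/∂y) dy + (∂f/∂z) dz. The components of the vector representation are exactly the entries of grad f in Cartesian coordinates:
  ∂f/∂x = 6*x*z
  ∂f/∂y = -z^2
  ∂f/∂z = 3*x^2 - 2*y*z.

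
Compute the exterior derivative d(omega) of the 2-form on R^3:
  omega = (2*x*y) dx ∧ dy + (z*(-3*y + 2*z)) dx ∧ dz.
d(omega) = (3*z) dx ∧ dy ∧ dz

For a 2-form omega = sum_{i<j} g_{ij} dx_i ∧ dx_j, the exterior derivative is
  d(omega) = sum_{i<j} d(g_{ij}) ∧ dx_i ∧ dx_j = sum_{i<j, k} (∂g_{ij}/∂x_k) dx_k ∧ dx_i ∧ dx_j.
Expand each term, using dx_k ∧ dx_i ∧ dx_j = sgn(permutation) dx_{(a)} ∧ dx_{(b)} ∧ dx_{(c)} with (a < b < c) sorted:
  d(z*(-3*y + 2*z)) includes (∂/∂y)(z*(-3*y + 2*z)) dy = (-3*z) dy, which multiplied by dx ∧ dz gives (3*z) dx ∧ dy ∧ dz
Collecting like 3-forms: d(omega) = (3*z) dx ∧ dy ∧ dz.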